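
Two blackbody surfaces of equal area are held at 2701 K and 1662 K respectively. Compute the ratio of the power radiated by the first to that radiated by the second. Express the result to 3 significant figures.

With equal areas, P₁/P₂ = (T₁/T₂)⁴ = (2701/1662)⁴ = 6.98.

P₁/P₂ ≈ 6.98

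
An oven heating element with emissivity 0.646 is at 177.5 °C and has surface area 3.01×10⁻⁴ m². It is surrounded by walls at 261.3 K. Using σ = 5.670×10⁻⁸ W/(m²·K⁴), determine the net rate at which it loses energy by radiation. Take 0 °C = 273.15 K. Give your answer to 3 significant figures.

Net loss ≈ 0.403 W

T = 177.5 °C + 273.15 = 450.65 K.
Area A = 3.01×10⁻⁴ m².
Net radiated power P_net = εσA(T⁴ − T₀⁴) = 0.646×5.670×10⁻⁸×3.01×10⁻⁴×(450.65⁴ − 261.3⁴).
T⁴ − T₀⁴ = 4.12437×10¹⁰ − 4.66184×10⁹ = 3.65819×10¹⁰ K⁴, so P_net = 0.403 W.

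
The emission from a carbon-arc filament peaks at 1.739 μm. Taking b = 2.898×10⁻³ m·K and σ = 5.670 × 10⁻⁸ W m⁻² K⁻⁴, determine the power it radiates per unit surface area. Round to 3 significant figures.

I ≈ 4.37×10⁵ W/m²

Wien's law: T = b/λ_max = 2.898×10⁻³/1.739×10⁻⁶ = 1666.47 K.
Then I = σT⁴ = 5.670×10⁻⁸×(1666.47)⁴ = 4.37×10⁵ W/m².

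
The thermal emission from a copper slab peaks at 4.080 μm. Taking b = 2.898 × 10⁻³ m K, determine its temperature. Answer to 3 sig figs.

T ≈ 710 K

Wien's law gives T = b/λ_max = (2.898×10⁻³ m·K)/(4.080×10⁻⁶ m) = 710 K.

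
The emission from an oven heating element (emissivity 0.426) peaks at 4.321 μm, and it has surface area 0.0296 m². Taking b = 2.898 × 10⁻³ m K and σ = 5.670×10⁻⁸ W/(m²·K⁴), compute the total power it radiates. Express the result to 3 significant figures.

P ≈ 145 W

Wien's law: T = b/λ_max = 2.898×10⁻³/4.321×10⁻⁶ = 670.678 K.
Area A = 0.0296 m².
Then P = εσAT⁴ = 0.426×5.670×10⁻⁸×0.0296×(670.678)⁴ = 145 W.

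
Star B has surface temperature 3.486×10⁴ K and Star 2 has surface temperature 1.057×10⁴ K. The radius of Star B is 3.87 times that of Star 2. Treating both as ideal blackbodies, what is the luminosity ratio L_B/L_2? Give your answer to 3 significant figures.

L ∝ R²T⁴, so L_B/L_2 = (R_B/R_2)²(T_B/T_2)⁴ = (3.87)² × (3.486×10⁴/1.057×10⁴)⁴ = 14.9769 × 118.307 = 1.77×10³.

L_B/L_2 ≈ 1.77×10³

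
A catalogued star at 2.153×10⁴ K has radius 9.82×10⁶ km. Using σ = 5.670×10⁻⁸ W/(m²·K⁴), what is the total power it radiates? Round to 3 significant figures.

P ≈ 1.48×10³¹ W

Surface area A = 4πR² = 4π(9.82×10⁹ m)² = 1.21181×10²¹ m².
P = σAT⁴ = 5.670×10⁻⁸ × 1.21181×10²¹ × (2.153×10⁴)⁴ = 1.48×10³¹ W.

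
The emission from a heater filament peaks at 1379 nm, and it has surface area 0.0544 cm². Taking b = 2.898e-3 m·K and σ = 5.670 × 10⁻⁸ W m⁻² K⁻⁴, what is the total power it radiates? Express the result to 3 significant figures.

P ≈ 6.02 W

Wien's law: T = b/λ_max = 2.898×10⁻³/1.379×10⁻⁶ = 2101.52 K.
Area A = 0.0544 cm² = 5.44×10⁻⁶ m².
Then P = σAT⁴ = 5.670×10⁻⁸×5.44×10⁻⁶×(2101.52)⁴ = 6.02 W.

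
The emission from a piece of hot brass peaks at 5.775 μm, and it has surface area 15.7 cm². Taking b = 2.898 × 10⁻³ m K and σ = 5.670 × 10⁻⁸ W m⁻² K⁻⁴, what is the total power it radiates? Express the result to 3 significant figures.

P ≈ 5.65 W

Wien's law: T = b/λ_max = 2.898×10⁻³/5.775×10⁻⁶ = 501.818 K.
Area A = 15.7 cm² = 1.57×10⁻³ m².
Then P = σAT⁴ = 5.670×10⁻⁸×1.57×10⁻³×(501.818)⁴ = 5.65 W.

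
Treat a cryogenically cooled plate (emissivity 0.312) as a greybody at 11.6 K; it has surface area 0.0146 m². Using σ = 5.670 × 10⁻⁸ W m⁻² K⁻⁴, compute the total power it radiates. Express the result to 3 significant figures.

P ≈ 4.68×10⁻⁶ W

Area A = 0.0146 m².
P = εσAT⁴ = 0.312 × 5.670×10⁻⁸ × 0.0146 × (11.6)⁴ = 4.68×10⁻⁶ W.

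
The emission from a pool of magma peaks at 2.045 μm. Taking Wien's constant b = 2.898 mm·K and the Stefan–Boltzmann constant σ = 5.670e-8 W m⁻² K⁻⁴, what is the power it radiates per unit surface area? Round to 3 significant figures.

Wien's law: T = b/λ_max = 2.898×10⁻³/2.045×10⁻⁶ = 1417.11 K.
Then I = σT⁴ = 5.670×10⁻⁸×(1417.11)⁴ = 2.29×10⁵ W/m².

I ≈ 2.29×10⁵ W/m²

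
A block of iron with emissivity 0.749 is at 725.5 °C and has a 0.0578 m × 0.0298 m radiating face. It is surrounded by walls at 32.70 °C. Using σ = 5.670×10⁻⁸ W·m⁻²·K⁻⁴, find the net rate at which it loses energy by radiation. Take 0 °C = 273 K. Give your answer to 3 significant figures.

Net loss ≈ 72.1 W

T = 725.5 °C + 273 = 998.5 K.
Surroundings: T = 32.70 °C + 273 = 305.70 K.
Area A = 0.0578 × 0.0298 = 1.72244×10⁻³ m².
Net radiated power P_net = εσA(T⁴ − T₀⁴) = 0.749×5.670×10⁻⁸×1.72244×10⁻³×(998.5⁴ − 305.70⁴).
T⁴ − T₀⁴ = 9.94013×10¹¹ − 8.73337×10⁹ = 9.85280×10¹¹ K⁴, so P_net = 72.1 W.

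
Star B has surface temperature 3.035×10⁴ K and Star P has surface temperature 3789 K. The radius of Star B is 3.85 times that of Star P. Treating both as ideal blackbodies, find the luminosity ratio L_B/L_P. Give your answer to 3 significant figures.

L_B/L_P ≈ 6.10×10⁴

L ∝ R²T⁴, so L_B/L_P = (R_B/R_P)²(T_B/T_P)⁴ = (3.85)² × (3.035×10⁴/3789)⁴ = 14.8225 × 4116.58 = 6.10×10⁴.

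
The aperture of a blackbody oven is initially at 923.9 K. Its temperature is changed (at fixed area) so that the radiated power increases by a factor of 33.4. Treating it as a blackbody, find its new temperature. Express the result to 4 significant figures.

T₂ ≈ 2221 K

P ∝ T⁴, so T₂/T₁ = (P₂/P₁)^(1/4) = (33.4)^(1/4) = 2.40401.
T₂ = 923.9 × 2.40401 = 2221 K.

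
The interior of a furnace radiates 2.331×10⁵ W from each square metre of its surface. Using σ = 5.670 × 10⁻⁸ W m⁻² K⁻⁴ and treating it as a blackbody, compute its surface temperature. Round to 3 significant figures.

I = σT⁴, so T = (I/σ)^(1/4) = (2.331×10⁵/(5.670×10⁻⁸))^(1/4) = 1.42×10³ K.

T ≈ 1.42×10³ K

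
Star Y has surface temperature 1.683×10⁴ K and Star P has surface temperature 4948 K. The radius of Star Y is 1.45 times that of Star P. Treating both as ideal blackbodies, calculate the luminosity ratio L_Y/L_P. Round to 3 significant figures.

L_Y/L_P ≈ 281

L ∝ R²T⁴, so L_Y/L_P = (R_Y/R_P)²(T_Y/T_P)⁴ = (1.45)² × (1.683×10⁴/4948)⁴ = 2.1025 × 133.850 = 281.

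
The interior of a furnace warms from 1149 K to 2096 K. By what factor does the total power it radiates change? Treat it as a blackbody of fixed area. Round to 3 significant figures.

P ∝ T⁴, so P₂/P₁ = (T₂/T₁)⁴ = (2096/1149)⁴ = (1.82419)⁴ = 11.1.

P₂/P₁ ≈ 11.1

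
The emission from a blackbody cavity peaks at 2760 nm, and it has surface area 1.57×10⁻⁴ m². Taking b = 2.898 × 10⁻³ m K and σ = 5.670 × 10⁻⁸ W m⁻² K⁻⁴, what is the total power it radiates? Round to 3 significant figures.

Wien's law: T = b/λ_max = 2.898×10⁻³/2.760×10⁻⁶ = 1050.00 K.
Area A = 1.57×10⁻⁴ m².
Then P = σAT⁴ = 5.670×10⁻⁸×1.57×10⁻⁴×(1050.00)⁴ = 10.8 W.

P ≈ 10.8 W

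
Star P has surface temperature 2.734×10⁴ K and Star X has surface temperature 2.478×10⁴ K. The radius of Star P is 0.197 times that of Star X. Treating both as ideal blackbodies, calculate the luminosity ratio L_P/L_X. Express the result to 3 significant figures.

L ∝ R²T⁴, so L_P/L_X = (R_P/R_X)²(T_P/T_X)⁴ = (0.197)² × (2.734×10⁴/2.478×10⁴)⁴ = 0.038809 × 1.48180 = 0.0575.

L_P/L_X ≈ 0.0575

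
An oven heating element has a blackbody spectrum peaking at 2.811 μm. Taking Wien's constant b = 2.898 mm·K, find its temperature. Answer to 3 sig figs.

T ≈ 1.03×10³ K

Wien's law gives T = b/λ_max = (2.898×10⁻³ m·K)/(2.811×10⁻⁶ m) = 1.03×10³ K.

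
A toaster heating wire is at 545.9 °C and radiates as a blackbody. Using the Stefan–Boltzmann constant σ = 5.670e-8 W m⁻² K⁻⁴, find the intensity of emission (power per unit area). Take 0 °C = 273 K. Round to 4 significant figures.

I ≈ 2.550×10⁴ W/m²

T = 545.9 °C + 273 = 818.9 K.
Stefan–Boltzmann: I = σT⁴ = 5.670×10⁻⁸ × (818.9)⁴ = 2.550×10⁴ W/m².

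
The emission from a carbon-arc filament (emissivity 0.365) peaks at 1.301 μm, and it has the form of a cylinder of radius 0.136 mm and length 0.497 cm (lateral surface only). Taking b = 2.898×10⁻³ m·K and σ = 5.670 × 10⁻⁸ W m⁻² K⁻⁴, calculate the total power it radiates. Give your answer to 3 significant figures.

P ≈ 2.16 W

Wien's law: T = b/λ_max = 2.898×10⁻³/1.301×10⁻⁶ = 2227.52 K.
Lateral area A = 2πrL = 2π×1.36×10⁻⁴×4.97×10⁻³ = 4.24693×10⁻⁶ m².
Then P = εσAT⁴ = 0.365×5.670×10⁻⁸×4.24693×10⁻⁶×(2227.52)⁴ = 2.16 W.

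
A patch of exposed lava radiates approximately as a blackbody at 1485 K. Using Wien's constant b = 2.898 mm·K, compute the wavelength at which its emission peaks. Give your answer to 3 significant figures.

λ_max ≈ 1.95 μm

Wien's displacement law: λ_max = b/T = (2.898×10⁻³ m·K)/(1485 K) = 1.952×10⁻⁶ m.
That is 1.95 μm, in the infrared range.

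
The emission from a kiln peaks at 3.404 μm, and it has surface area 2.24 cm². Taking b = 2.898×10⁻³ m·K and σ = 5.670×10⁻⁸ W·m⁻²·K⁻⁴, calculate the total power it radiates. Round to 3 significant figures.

P ≈ 6.67 W

Wien's law: T = b/λ_max = 2.898×10⁻³/3.404×10⁻⁶ = 851.351 K.
Area A = 2.24 cm² = 2.24×10⁻⁴ m².
Then P = σAT⁴ = 5.670×10⁻⁸×2.24×10⁻⁴×(851.351)⁴ = 6.67 W.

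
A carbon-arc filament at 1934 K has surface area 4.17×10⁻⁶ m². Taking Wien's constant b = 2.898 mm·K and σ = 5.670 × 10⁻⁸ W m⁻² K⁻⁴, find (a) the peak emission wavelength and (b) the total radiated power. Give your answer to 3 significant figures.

(a) λ_max = b/T = 2.898×10⁻³/1934 = 1.498×10⁻⁶ m = 1.50 μm.
Area A = 4.17×10⁻⁶ m².
(b) P = σAT⁴ = 5.670×10⁻⁸×4.17×10⁻⁶×(1934)⁴ = 3.31 W.

λ_max ≈ 1.50 μm; P ≈ 3.31 W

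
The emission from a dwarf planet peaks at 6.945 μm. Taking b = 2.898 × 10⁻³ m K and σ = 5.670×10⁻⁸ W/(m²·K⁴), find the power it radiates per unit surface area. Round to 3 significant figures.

I ≈ 1.72×10³ W/m²

Wien's law: T = b/λ_max = 2.898×10⁻³/6.945×10⁻⁶ = 417.279 K.
Then I = σT⁴ = 5.670×10⁻⁸×(417.279)⁴ = 1.72×10³ W/m².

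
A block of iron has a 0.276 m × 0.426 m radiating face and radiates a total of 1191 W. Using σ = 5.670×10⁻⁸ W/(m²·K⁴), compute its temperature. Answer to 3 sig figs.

T ≈ 650 K

Area A = 0.276 × 0.426 = 0.117576 m².
P = σAT⁴ ⇒ T = (P/(σA))^(1/4) = (1191/(5.670×10⁻⁸×0.117576))^(1/4) = 650 K.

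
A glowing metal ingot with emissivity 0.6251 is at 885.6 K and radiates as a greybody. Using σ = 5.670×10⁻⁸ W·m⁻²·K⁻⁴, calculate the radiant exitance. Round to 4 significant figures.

I ≈ 2.180×10⁴ W/m²

Stefan–Boltzmann: I = εσT⁴ = 0.6251 × 5.670×10⁻⁸ × (885.6)⁴ = 2.180×10⁴ W/m².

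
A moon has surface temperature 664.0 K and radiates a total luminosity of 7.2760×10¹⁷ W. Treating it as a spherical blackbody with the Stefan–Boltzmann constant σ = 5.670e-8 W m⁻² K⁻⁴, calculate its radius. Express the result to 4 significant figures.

R ≈ 2.292×10⁶ m

L = 4πR²σT⁴ ⇒ R = √(L/(4πσT⁴)).
σT⁴ = 11021.9 W/m², so R = √(7.2760×10¹⁷/(4π×11021.9)) = 2.292×10⁶ m.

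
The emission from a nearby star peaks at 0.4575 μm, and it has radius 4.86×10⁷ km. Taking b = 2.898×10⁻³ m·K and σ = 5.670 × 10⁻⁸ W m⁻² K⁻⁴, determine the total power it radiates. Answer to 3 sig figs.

P ≈ 2.71×10³⁰ W

Wien's law: T = b/λ_max = 2.898×10⁻³/4.575×10⁻⁷ = 6334.43 K.
Surface area A = 4πR² = 4π(4.86×10¹⁰ m)² = 2.96813×10²² m².
Then P = σAT⁴ = 5.670×10⁻⁸×2.96813×10²²×(6334.43)⁴ = 2.71×10³⁰ W.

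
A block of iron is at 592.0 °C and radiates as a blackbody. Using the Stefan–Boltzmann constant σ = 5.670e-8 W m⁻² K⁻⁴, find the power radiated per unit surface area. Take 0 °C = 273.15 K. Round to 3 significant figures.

T = 592.0 °C + 273.15 = 865.15 K.
Stefan–Boltzmann: I = σT⁴ = 5.670×10⁻⁸ × (865.15)⁴ = 3.18×10⁴ W/m².

I ≈ 3.18×10⁴ W/m²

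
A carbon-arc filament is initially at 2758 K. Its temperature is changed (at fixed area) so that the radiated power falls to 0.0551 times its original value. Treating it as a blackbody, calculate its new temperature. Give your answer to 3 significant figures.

T₂ ≈ 1.34×10³ K

P ∝ T⁴, so T₂/T₁ = (P₂/P₁)^(1/4) = (0.0551)^(1/4) = 0.484493.
T₂ = 2758 × 0.484493 = 1.34×10³ K.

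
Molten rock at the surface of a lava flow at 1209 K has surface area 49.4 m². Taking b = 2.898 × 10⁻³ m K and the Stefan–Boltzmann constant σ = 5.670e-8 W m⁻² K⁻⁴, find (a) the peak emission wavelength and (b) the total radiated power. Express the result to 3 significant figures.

(a) λ_max = b/T = 2.898×10⁻³/1209 = 2.397×10⁻⁶ m = 2.40 μm.
Area A = 49.4 m².
(b) P = σAT⁴ = 5.670×10⁻⁸×49.4×(1209)⁴ = 5.98×10⁶ W.

λ_max ≈ 2.40 μm; P ≈ 5.98×10⁶ W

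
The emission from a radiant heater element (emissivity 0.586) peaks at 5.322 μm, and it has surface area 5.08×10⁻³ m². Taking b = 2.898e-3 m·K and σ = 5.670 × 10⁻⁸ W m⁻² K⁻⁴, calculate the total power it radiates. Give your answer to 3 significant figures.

Wien's law: T = b/λ_max = 2.898×10⁻³/5.322×10⁻⁶ = 544.532 K.
Area A = 5.08×10⁻³ m².
Then P = εσAT⁴ = 0.586×5.670×10⁻⁸×5.08×10⁻³×(544.532)⁴ = 14.8 W.

P ≈ 14.8 W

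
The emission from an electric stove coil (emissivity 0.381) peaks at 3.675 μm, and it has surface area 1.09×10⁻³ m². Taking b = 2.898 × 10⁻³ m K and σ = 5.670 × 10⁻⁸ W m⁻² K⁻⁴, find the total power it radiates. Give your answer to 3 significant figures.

P ≈ 9.11 W

Wien's law: T = b/λ_max = 2.898×10⁻³/3.675×10⁻⁶ = 788.571 K.
Area A = 1.09×10⁻³ m².
Then P = εσAT⁴ = 0.381×5.670×10⁻⁸×1.09×10⁻³×(788.571)⁴ = 9.11 W.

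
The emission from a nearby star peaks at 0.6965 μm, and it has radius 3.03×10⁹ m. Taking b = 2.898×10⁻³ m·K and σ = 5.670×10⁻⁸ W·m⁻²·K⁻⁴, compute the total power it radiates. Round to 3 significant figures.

P ≈ 1.96×10²⁷ W

Wien's law: T = b/λ_max = 2.898×10⁻³/6.965×10⁻⁷ = 4160.80 K.
Surface area A = 4πR² = 4π(3.03×10⁹ m)² = 1.15371×10²⁰ m².
Then P = σAT⁴ = 5.670×10⁻⁸×1.15371×10²⁰×(4160.80)⁴ = 1.96×10²⁷ W.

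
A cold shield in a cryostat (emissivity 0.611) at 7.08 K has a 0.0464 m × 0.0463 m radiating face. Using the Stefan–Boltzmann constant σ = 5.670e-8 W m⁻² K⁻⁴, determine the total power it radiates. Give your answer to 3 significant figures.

Area A = 0.0464 × 0.0463 = 2.14832×10⁻³ m².
P = εσAT⁴ = 0.611 × 5.670×10⁻⁸ × 2.14832×10⁻³ × (7.08)⁴ = 1.87×10⁻⁷ W.

P ≈ 1.87×10⁻⁷ W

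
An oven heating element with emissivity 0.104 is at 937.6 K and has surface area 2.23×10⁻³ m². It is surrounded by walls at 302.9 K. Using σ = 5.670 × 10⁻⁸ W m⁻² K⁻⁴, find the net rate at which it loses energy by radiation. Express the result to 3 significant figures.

Area A = 2.23×10⁻³ m².
Net radiated power P_net = εσA(T⁴ − T₀⁴) = 0.104×5.670×10⁻⁸×2.23×10⁻³×(937.6⁴ − 302.9⁴).
T⁴ − T₀⁴ = 7.72806×10¹¹ − 8.41777×10⁹ = 7.64388×10¹¹ K⁴, so P_net = 10.1 W.

Net loss ≈ 10.1 W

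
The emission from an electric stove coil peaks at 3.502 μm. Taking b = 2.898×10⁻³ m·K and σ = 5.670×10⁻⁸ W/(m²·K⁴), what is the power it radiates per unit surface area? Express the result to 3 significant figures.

I ≈ 2.66×10⁴ W/m²

Wien's law: T = b/λ_max = 2.898×10⁻³/3.502×10⁻⁶ = 827.527 K.
Then I = σT⁴ = 5.670×10⁻⁸×(827.527)⁴ = 2.66×10⁴ W/m².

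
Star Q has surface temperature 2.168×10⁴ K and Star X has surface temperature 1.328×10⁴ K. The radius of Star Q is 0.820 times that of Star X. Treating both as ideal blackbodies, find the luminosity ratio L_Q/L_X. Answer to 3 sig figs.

L_Q/L_X ≈ 4.78

L ∝ R²T⁴, so L_Q/L_X = (R_Q/R_X)²(T_Q/T_X)⁴ = (0.820)² × (2.168×10⁴/1.328×10⁴)⁴ = 0.6724 × 7.10305 = 4.78.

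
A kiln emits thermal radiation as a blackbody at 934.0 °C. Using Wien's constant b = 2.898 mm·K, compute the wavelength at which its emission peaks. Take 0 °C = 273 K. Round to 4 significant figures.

T = 934.0 °C + 273 = 1207.0 K.
Wien's displacement law: λ_max = b/T = (2.898×10⁻³ m·K)/(1207.0 K) = 2.4010×10⁻⁶ m.
That is 2.401 μm, in the infrared range.

λ_max ≈ 2.401 μm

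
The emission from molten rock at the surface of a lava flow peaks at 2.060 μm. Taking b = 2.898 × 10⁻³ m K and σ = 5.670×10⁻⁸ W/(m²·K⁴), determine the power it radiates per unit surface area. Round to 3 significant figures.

Wien's law: T = b/λ_max = 2.898×10⁻³/2.060×10⁻⁶ = 1406.80 K.
Then I = σT⁴ = 5.670×10⁻⁸×(1406.80)⁴ = 2.22×10⁵ W/m².

I ≈ 2.22×10⁵ W/m²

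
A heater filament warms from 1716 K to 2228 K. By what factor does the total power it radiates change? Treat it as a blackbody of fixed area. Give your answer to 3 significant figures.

P ∝ T⁴, so P₂/P₁ = (T₂/T₁)⁴ = (2228/1716)⁴ = (1.29837)⁴ = 2.84.

P₂/P₁ ≈ 2.84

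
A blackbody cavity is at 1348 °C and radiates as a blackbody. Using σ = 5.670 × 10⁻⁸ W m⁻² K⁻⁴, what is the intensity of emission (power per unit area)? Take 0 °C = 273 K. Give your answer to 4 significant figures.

T = 1348 °C + 273 = 1621 K.
Stefan–Boltzmann: I = σT⁴ = 5.670×10⁻⁸ × (1621)⁴ = 3.915×10⁵ W/m².

I ≈ 3.915×10⁵ W/m²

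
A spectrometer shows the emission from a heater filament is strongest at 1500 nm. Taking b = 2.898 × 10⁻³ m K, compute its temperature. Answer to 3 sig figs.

T ≈ 1.93×10³ K

Wien's law gives T = b/λ_max = (2.898×10⁻³ m·K)/(1.500×10⁻⁶ m) = 1.93×10³ K.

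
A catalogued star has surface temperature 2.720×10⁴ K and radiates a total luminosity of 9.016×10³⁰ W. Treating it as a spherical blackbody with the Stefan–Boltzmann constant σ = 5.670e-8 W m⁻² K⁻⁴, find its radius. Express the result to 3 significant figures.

R ≈ 4.81×10⁹ m

L = 4πR²σT⁴ ⇒ R = √(L/(4πσT⁴)).
σT⁴ = 3.10355×10¹⁰ W/m², so R = √(9.016×10³⁰/(4π×3.10355×10¹⁰)) = 4.81×10⁹ m.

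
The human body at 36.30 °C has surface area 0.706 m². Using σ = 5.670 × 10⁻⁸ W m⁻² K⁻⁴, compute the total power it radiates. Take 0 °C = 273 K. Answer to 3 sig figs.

T = 36.30 °C + 273 = 309.30 K.
Area A = 0.706 m².
P = σAT⁴ = 5.670×10⁻⁸ × 0.706 × (309.30)⁴ = 366 W.

P ≈ 366 W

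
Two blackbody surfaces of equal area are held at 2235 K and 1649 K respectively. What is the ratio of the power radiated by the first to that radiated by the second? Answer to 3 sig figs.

P₁/P₂ ≈ 3.37

With equal areas, P₁/P₂ = (T₁/T₂)⁴ = (2235/1649)⁴ = 3.37.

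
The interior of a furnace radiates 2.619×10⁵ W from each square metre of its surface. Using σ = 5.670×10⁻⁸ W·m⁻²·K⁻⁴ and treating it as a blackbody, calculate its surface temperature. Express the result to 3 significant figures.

T ≈ 1.47×10³ K

I = σT⁴, so T = (I/σ)^(1/4) = (2.619×10⁵/(5.670×10⁻⁸))^(1/4) = 1.47×10³ K.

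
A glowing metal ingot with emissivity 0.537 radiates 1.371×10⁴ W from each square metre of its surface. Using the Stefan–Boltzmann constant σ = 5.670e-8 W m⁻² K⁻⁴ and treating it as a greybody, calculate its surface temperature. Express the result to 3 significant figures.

I = εσT⁴, so T = (I/εσ)^(1/4) = (1.371×10⁴/(0.537×5.670×10⁻⁸))^(1/4) = 819 K.

T ≈ 819 K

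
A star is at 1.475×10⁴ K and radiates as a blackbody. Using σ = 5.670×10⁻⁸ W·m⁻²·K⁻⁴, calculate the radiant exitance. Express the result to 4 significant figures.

Stefan–Boltzmann: I = σT⁴ = 5.670×10⁻⁸ × (1.475×10⁴)⁴ = 2.684×10⁹ W/m².

I ≈ 2.684×10⁹ W/m²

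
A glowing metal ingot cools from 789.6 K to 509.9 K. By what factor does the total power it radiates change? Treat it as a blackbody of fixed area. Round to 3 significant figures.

P ∝ T⁴, so P₂/P₁ = (T₂/T₁)⁴ = (509.9/789.6)⁴ = (0.645770)⁴ = 0.174.

P₂/P₁ ≈ 0.174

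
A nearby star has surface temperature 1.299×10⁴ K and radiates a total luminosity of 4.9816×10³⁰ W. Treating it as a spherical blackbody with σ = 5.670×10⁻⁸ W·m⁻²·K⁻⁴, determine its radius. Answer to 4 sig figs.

R ≈ 1.567×10¹⁰ m

L = 4πR²σT⁴ ⇒ R = √(L/(4πσT⁴)).
σT⁴ = 1.61443×10⁹ W/m², so R = √(4.9816×10³⁰/(4π×1.61443×10⁹)) = 1.567×10¹⁰ m.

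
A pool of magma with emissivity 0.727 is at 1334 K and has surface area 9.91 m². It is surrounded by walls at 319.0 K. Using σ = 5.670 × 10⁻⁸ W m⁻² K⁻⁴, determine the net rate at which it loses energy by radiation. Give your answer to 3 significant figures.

Area A = 9.91 m².
Net radiated power P_net = εσA(T⁴ − T₀⁴) = 0.727×5.670×10⁻⁸×9.91×(1334⁴ − 319.0⁴).
T⁴ − T₀⁴ = 3.16682×10¹² − 1.03553×10¹⁰ = 3.15646×10¹² K⁴, so P_net = 1.29×10⁶ W.

Net loss ≈ 1.29×10⁶ W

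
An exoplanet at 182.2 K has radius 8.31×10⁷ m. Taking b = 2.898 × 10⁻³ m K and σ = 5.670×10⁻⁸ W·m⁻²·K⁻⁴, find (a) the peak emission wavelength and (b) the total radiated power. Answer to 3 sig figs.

(a) λ_max = b/T = 2.898×10⁻³/182.2 = 1.591×10⁻⁵ m = 15.9 μm.
Surface area A = 4πR² = 4π(8.31×10⁷ m)² = 8.67785×10¹⁶ m².
(b) P = σAT⁴ = 5.670×10⁻⁸×8.67785×10¹⁶×(182.2)⁴ = 5.42×10¹⁸ W.

λ_max ≈ 15.9 μm; P ≈ 5.42×10¹⁸ W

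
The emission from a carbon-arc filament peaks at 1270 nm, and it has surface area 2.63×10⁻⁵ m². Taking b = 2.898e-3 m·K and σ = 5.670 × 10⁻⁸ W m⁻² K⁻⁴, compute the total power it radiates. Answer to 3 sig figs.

P ≈ 40.4 W

Wien's law: T = b/λ_max = 2.898×10⁻³/1.270×10⁻⁶ = 2281.89 K.
Area A = 2.63×10⁻⁵ m².
Then P = σAT⁴ = 5.670×10⁻⁸×2.63×10⁻⁵×(2281.89)⁴ = 40.4 W.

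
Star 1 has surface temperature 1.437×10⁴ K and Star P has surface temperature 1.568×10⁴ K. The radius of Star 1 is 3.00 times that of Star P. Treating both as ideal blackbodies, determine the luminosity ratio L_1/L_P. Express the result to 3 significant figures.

L_1/L_P ≈ 6.35

L ∝ R²T⁴, so L_1/L_P = (R_1/R_P)²(T_1/T_P)⁴ = (3.00)² × (1.437×10⁴/1.568×10⁴)⁴ = 9 × 0.705412 = 6.35.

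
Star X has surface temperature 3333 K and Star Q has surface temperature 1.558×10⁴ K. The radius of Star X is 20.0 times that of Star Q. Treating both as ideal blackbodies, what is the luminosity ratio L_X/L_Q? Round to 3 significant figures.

L_X/L_Q ≈ 0.838

L ∝ R²T⁴, so L_X/L_Q = (R_X/R_Q)²(T_X/T_Q)⁴ = (20.0)² × (3333/1.558×10⁴)⁴ = 400 × 2.09446×10⁻³ = 0.838.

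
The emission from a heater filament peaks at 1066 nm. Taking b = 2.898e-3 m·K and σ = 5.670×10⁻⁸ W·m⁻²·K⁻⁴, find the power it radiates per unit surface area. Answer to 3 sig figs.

Wien's law: T = b/λ_max = 2.898×10⁻³/1.066×10⁻⁶ = 2718.57 K.
Then I = σT⁴ = 5.670×10⁻⁸×(2718.57)⁴ = 3.10×10⁶ W/m².

I ≈ 3.10×10⁶ W/m²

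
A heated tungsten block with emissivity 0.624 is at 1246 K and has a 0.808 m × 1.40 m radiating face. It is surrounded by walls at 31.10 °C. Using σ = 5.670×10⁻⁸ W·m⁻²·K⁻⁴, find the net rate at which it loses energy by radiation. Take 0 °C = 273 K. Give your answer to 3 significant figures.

Net loss ≈ 9.61×10⁴ W

Surroundings: T = 31.10 °C + 273 = 304.10 K.
Area A = 0.808 × 1.40 = 1.1312 m².
Net radiated power P_net = εσA(T⁴ − T₀⁴) = 0.624×5.670×10⁻⁸×1.1312×(1246⁴ − 304.10⁴).
T⁴ − T₀⁴ = 2.41031×10¹² − 8.55196×10⁹ = 2.40176×10¹² K⁴, so P_net = 9.61×10⁴ W.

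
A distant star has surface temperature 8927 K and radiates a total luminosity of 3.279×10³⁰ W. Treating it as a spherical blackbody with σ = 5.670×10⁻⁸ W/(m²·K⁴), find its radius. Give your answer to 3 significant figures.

L = 4πR²σT⁴ ⇒ R = √(L/(4πσT⁴)).
σT⁴ = 3.60085×10⁸ W/m², so R = √(3.279×10³⁰/(4π×3.60085×10⁸)) = 2.69×10¹⁰ m.

R ≈ 2.69×10¹⁰ m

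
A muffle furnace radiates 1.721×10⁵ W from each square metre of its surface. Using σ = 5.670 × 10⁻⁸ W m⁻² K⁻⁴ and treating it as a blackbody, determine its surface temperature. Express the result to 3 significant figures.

T ≈ 1.32×10³ K

I = σT⁴, so T = (I/σ)^(1/4) = (1.721×10⁵/(5.670×10⁻⁸))^(1/4) = 1.32×10³ K.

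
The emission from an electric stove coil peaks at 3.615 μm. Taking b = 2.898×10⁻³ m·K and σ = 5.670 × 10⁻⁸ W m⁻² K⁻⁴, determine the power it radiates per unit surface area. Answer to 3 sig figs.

I ≈ 2.34×10⁴ W/m²

Wien's law: T = b/λ_max = 2.898×10⁻³/3.615×10⁻⁶ = 801.660 K.
Then I = σT⁴ = 5.670×10⁻⁸×(801.660)⁴ = 2.34×10⁴ W/m².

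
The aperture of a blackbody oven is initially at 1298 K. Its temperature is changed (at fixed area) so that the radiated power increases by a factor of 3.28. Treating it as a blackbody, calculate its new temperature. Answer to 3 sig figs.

P ∝ T⁴, so T₂/T₁ = (P₂/P₁)^(1/4) = (3.28)^(1/4) = 1.34576.
T₂ = 1298 × 1.34576 = 1.75×10³ K.

T₂ ≈ 1.75×10³ K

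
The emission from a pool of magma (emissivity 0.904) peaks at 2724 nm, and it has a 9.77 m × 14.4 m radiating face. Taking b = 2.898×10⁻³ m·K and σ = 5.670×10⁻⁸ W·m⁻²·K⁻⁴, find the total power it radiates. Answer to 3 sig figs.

Wien's law: T = b/λ_max = 2.898×10⁻³/2.724×10⁻⁶ = 1063.88 K.
Area A = 9.77 × 14.4 = 140.688 m².
Then P = εσAT⁴ = 0.904×5.670×10⁻⁸×140.688×(1063.88)⁴ = 9.24×10⁶ W.

P ≈ 9.24×10⁶ W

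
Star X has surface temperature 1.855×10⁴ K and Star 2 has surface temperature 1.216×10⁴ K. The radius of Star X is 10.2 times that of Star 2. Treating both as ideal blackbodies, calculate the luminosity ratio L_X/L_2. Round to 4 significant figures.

L_X/L_2 ≈ 563.4

L ∝ R²T⁴, so L_X/L_2 = (R_X/R_2)²(T_X/T_2)⁴ = (10.2)² × (1.855×10⁴/1.216×10⁴)⁴ = 104.04 × 5.41553 = 563.4.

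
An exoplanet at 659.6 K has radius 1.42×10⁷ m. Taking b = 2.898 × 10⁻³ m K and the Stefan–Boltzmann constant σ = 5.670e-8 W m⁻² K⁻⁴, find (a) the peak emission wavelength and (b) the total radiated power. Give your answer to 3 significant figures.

(a) λ_max = b/T = 2.898×10⁻³/659.6 = 4.394×10⁻⁶ m = 4.39 μm.
Surface area A = 4πR² = 4π(1.42×10⁷ m)² = 2.53388×10¹⁵ m².
(b) P = σAT⁴ = 5.670×10⁻⁸×2.53388×10¹⁵×(659.6)⁴ = 2.72×10¹⁹ W.

λ_max ≈ 4.39 μm; P ≈ 2.72×10¹⁹ W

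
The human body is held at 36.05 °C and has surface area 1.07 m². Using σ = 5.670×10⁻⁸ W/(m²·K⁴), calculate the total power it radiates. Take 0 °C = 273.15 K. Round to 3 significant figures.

T = 36.05 °C + 273.15 = 309.20 K.
Area A = 1.07 m².
P = σAT⁴ = 5.670×10⁻⁸ × 1.07 × (309.20)⁴ = 555 W.

P ≈ 555 W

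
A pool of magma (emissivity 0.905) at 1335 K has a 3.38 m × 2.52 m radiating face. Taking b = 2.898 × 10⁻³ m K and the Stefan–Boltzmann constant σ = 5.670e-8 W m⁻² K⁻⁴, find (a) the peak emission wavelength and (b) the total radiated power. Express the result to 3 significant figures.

(a) λ_max = b/T = 2.898×10⁻³/1335 = 2.171×10⁻⁶ m = 2.17 μm.
Area A = 3.38 × 2.52 = 8.5176 m².
(b) P = εσAT⁴ = 0.905×5.670×10⁻⁸×8.5176×(1335)⁴ = 1.39×10⁶ W.

λ_max ≈ 2.17 μm; P ≈ 1.39×10⁶ W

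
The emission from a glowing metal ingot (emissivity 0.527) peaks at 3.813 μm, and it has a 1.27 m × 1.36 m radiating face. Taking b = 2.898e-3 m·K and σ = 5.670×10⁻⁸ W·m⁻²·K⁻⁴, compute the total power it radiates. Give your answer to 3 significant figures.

Wien's law: T = b/λ_max = 2.898×10⁻³/3.813×10⁻⁶ = 760.031 K.
Area A = 1.27 × 1.36 = 1.7272 m².
Then P = εσAT⁴ = 0.527×5.670×10⁻⁸×1.7272×(760.031)⁴ = 1.72×10⁴ W.

P ≈ 1.72×10⁴ W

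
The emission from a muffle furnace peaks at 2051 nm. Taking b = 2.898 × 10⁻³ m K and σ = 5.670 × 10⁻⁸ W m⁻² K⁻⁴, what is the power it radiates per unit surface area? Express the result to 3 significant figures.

I ≈ 2.26×10⁵ W/m²

Wien's law: T = b/λ_max = 2.898×10⁻³/2.051×10⁻⁶ = 1412.97 K.
Then I = σT⁴ = 5.670×10⁻⁸×(1412.97)⁴ = 2.26×10⁵ W/m².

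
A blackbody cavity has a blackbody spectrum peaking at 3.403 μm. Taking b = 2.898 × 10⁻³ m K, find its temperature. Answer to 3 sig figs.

T ≈ 852 K

Wien's law gives T = b/λ_max = (2.898×10⁻³ m·K)/(3.403×10⁻⁶ m) = 852 K.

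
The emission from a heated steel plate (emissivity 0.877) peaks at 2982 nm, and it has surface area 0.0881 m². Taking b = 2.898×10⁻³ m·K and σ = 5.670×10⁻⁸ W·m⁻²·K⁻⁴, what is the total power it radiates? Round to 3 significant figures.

Wien's law: T = b/λ_max = 2.898×10⁻³/2.982×10⁻⁶ = 971.831 K.
Area A = 0.0881 m².
Then P = εσAT⁴ = 0.877×5.670×10⁻⁸×0.0881×(971.831)⁴ = 3.91×10³ W.

P ≈ 3.91×10³ W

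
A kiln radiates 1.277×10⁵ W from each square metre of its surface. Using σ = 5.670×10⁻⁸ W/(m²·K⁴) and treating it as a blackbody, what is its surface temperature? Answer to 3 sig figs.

I = σT⁴, so T = (I/σ)^(1/4) = (1.277×10⁵/(5.670×10⁻⁸))^(1/4) = 1.23×10³ K.

T ≈ 1.23×10³ K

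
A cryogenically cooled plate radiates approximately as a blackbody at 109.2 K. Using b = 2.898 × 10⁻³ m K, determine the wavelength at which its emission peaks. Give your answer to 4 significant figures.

Wien's displacement law: λ_max = b/T = (2.898×10⁻³ m·K)/(109.2 K) = 2.6538×10⁻⁵ m.
That is 26.54 μm, in the infrared range.

λ_max ≈ 26.54 μm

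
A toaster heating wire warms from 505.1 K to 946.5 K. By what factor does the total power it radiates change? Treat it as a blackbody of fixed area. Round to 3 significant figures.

P ∝ T⁴, so P₂/P₁ = (T₂/T₁)⁴ = (946.5/505.1)⁴ = (1.87389)⁴ = 12.3.

P₂/P₁ ≈ 12.3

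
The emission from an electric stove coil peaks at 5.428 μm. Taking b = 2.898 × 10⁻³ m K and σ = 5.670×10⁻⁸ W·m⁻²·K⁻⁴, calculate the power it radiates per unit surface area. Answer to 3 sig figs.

I ≈ 4.61×10³ W/m²

Wien's law: T = b/λ_max = 2.898×10⁻³/5.428×10⁻⁶ = 533.898 K.
Then I = σT⁴ = 5.670×10⁻⁸×(533.898)⁴ = 4.61×10³ W/m².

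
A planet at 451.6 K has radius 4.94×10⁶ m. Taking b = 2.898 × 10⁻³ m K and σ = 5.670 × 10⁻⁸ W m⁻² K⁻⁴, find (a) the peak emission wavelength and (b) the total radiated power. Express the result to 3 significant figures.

λ_max ≈ 6.42 μm; P ≈ 7.23×10¹⁷ W

(a) λ_max = b/T = 2.898×10⁻³/451.6 = 6.417×10⁻⁶ m = 6.42 μm.
Surface area A = 4πR² = 4π(4.94×10⁶ m)² = 3.06665×10¹⁴ m².
(b) P = σAT⁴ = 5.670×10⁻⁸×3.06665×10¹⁴×(451.6)⁴ = 7.23×10¹⁷ W.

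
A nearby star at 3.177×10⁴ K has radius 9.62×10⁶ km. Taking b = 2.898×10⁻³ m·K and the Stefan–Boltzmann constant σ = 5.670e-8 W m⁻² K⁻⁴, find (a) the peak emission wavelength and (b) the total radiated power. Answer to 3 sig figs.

λ_max ≈ 91.2 nm; P ≈ 6.72×10³¹ W

(a) λ_max = b/T = 2.898×10⁻³/3.177×10⁴ = 9.122×10⁻⁸ m = 91.2 nm.
Surface area A = 4πR² = 4π(9.62×10⁹ m)² = 1.16295×10²¹ m².
(b) P = σAT⁴ = 5.670×10⁻⁸×1.16295×10²¹×(3.177×10⁴)⁴ = 6.72×10³¹ W.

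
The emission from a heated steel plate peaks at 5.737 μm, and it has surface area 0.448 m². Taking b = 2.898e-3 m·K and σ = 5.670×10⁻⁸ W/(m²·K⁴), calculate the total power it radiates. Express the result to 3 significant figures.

Wien's law: T = b/λ_max = 2.898×10⁻³/5.737×10⁻⁶ = 505.142 K.
Area A = 0.448 m².
Then P = σAT⁴ = 5.670×10⁻⁸×0.448×(505.142)⁴ = 1.65×10³ W.

P ≈ 1.65×10³ W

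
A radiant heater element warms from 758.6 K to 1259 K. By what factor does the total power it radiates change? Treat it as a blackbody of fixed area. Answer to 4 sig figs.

P₂/P₁ ≈ 7.587

P ∝ T⁴, so P₂/P₁ = (T₂/T₁)⁴ = (1259/758.6)⁴ = (1.65964)⁴ = 7.587.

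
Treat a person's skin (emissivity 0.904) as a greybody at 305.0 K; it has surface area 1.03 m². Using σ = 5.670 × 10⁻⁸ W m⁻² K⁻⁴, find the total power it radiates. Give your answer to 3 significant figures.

Area A = 1.03 m².
P = εσAT⁴ = 0.904 × 5.670×10⁻⁸ × 1.03 × (305.0)⁴ = 457 W.

P ≈ 457 W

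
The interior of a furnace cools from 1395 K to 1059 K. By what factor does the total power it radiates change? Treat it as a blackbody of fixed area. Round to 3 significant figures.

P₂/P₁ ≈ 0.332

P ∝ T⁴, so P₂/P₁ = (T₂/T₁)⁴ = (1059/1395)⁴ = (0.759140)⁴ = 0.332.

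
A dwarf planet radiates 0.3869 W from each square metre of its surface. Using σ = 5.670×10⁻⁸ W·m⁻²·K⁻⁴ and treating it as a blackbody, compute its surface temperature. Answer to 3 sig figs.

I = σT⁴, so T = (I/σ)^(1/4) = (0.3869/(5.670×10⁻⁸))^(1/4) = 51.1 K.

T ≈ 51.1 K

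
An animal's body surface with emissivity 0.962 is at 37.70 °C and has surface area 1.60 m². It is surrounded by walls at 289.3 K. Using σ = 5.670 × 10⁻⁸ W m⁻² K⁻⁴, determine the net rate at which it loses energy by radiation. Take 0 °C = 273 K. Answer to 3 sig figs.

T = 37.70 °C + 273 = 310.70 K.
Area A = 1.60 m².
Net radiated power P_net = εσA(T⁴ − T₀⁴) = 0.962×5.670×10⁻⁸×1.60×(310.70⁴ − 289.3⁴).
T⁴ − T₀⁴ = 9.31891×10⁹ − 7.00477×10⁹ = 2.31414×10⁹ K⁴, so P_net = 202 W.

Net loss ≈ 202 W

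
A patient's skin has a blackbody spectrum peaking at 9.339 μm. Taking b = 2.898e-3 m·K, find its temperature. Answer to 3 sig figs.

Wien's law gives T = b/λ_max = (2.898×10⁻³ m·K)/(9.339×10⁻⁶ m) = 310 K.

T ≈ 310 K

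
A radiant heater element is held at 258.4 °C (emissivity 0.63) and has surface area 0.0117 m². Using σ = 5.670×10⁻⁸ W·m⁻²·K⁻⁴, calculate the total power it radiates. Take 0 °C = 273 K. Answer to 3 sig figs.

T = 258.4 °C + 273 = 531.4 K.
Area A = 0.0117 m².
P = εσAT⁴ = 0.63 × 5.670×10⁻⁸ × 0.0117 × (531.4)⁴ = 33.3 W.

P ≈ 33.3 W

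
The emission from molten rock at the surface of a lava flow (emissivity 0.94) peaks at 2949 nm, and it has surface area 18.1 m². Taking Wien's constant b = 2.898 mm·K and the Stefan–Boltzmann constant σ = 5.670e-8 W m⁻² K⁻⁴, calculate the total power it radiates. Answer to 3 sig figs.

P ≈ 9.00×10⁵ W

Wien's law: T = b/λ_max = 2.898×10⁻³/2.949×10⁻⁶ = 982.706 K.
Area A = 18.1 m².
Then P = εσAT⁴ = 0.94×5.670×10⁻⁸×18.1×(982.706)⁴ = 9.00×10⁵ W.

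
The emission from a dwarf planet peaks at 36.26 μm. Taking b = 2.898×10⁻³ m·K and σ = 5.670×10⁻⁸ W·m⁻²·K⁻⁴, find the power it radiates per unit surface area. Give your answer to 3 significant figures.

I ≈ 2.31 W/m²

Wien's law: T = b/λ_max = 2.898×10⁻³/3.626×10⁻⁵ = 79.9228 K.
Then I = σT⁴ = 5.670×10⁻⁸×(79.9228)⁴ = 2.31 W/m².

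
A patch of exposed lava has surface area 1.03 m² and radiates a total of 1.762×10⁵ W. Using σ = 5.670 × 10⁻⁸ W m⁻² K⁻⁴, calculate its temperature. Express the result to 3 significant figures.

T ≈ 1.32×10³ K

Area A = 1.03 m².
P = σAT⁴ ⇒ T = (P/(σA))^(1/4) = (1.762×10⁵/(5.670×10⁻⁸×1.03))^(1/4) = 1.32×10³ K.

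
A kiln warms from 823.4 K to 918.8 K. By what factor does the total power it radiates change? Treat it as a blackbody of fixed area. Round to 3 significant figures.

P₂/P₁ ≈ 1.55

P ∝ T⁴, so P₂/P₁ = (T₂/T₁)⁴ = (918.8/823.4)⁴ = (1.11586)⁴ = 1.55.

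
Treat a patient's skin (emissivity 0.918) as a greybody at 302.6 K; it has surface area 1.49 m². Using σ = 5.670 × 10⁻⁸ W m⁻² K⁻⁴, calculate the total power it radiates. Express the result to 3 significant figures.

Area A = 1.49 m².
P = εσAT⁴ = 0.918 × 5.670×10⁻⁸ × 1.49 × (302.6)⁴ = 650 W.

P ≈ 650 W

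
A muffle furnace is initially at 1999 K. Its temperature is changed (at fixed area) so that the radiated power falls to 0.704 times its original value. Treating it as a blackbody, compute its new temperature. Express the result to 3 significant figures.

T₂ ≈ 1.83×10³ K

P ∝ T⁴, so T₂/T₁ = (P₂/P₁)^(1/4) = (0.704)^(1/4) = 0.915995.
T₂ = 1999 × 0.915995 = 1.83×10³ K.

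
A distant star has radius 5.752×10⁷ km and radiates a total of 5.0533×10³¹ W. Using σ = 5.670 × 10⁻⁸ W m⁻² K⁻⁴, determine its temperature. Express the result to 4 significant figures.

Surface area A = 4πR² = 4π(5.752×10¹⁰ m)² = 4.15765×10²² m².
P = σAT⁴ ⇒ T = (P/(σA))^(1/4) = (5.0533×10³¹/(5.670×10⁻⁸×4.15765×10²²))^(1/4) = 1.210×10⁴ K.

T ≈ 1.210×10⁴ K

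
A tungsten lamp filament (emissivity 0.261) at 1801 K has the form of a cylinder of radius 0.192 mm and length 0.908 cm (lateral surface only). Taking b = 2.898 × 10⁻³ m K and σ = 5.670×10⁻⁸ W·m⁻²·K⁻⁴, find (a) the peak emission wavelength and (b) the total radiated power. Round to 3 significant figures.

(a) λ_max = b/T = 2.898×10⁻³/1801 = 1.609×10⁻⁶ m = 1.61×10³ nm.
Lateral area A = 2πrL = 2π×1.92×10⁻⁴×9.08×10⁻³ = 1.09539×10⁻⁵ m².
(b) P = εσAT⁴ = 0.261×5.670×10⁻⁸×1.09539×10⁻⁵×(1801)⁴ = 1.71 W.

λ_max ≈ 1.61×10³ nm; P ≈ 1.71 W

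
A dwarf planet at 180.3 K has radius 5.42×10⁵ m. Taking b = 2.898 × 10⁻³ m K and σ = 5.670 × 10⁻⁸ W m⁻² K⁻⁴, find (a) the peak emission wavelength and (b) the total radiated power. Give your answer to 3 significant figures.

λ_max ≈ 16.1 μm; P ≈ 2.21×10¹⁴ W

(a) λ_max = b/T = 2.898×10⁻³/180.3 = 1.607×10⁻⁵ m = 16.1 μm.
Surface area A = 4πR² = 4π(5.42×10⁵ m)² = 3.69155×10¹² m².
(b) P = σAT⁴ = 5.670×10⁻⁸×3.69155×10¹²×(180.3)⁴ = 2.21×10¹⁴ W.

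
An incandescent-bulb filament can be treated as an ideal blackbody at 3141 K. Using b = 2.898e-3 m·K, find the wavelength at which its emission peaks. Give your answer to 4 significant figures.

Wien's displacement law: λ_max = b/T = (2.898×10⁻³ m·K)/(3141 K) = 9.2264×10⁻⁷ m.
That is 922.6 nm, in the infrared range.

λ_max ≈ 922.6 nm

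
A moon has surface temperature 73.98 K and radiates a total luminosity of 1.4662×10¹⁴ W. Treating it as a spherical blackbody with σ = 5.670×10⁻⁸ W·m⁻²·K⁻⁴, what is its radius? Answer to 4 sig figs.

L = 4πR²σT⁴ ⇒ R = √(L/(4πσT⁴)).
σT⁴ = 1.69840 W/m², so R = √(1.4662×10¹⁴/(4π×1.69840)) = 2.621×10⁶ m.

R ≈ 2.621×10⁶ m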